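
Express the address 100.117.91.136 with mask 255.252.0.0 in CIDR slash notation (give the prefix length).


Binary: 11111111.11111100.00000000.00000000
Count leading 1s
Prefix: /14


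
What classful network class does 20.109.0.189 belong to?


First octet: 20
Binary: 00010100
0xxxxxxx -> Class A (1-126)
Class A, default mask 255.0.0.0 (/8)


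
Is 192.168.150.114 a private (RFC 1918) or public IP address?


RFC 1918 private ranges:
  10.0.0.0/8 (10.0.0.0 - 10.255.255.255)
  172.16.0.0/12 (172.16.0.0 - 172.31.255.255)
  192.168.0.0/16 (192.168.0.0 - 192.168.255.255)
Private (in 192.168.0.0/16)


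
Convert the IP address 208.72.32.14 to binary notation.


208 = 11010000
72 = 01001000
32 = 00100000
14 = 00001110
Binary: 11010000.01001000.00100000.00001110


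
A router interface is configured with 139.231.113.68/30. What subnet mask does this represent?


/30 means 30 network bits, 2 host bits
Binary: 11111111111111111111111111111100
Mask: 255.255.255.252


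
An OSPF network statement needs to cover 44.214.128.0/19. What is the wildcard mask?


Subnet mask: 255.255.224.0
Wildcard = 255.255.255.255 - subnet mask
255 - 255 = 0
255 - 255 = 0
255 - 224 = 31
255 - 0 = 255
Wildcard: 0.0.31.255


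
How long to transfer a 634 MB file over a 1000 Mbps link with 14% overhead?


Effective throughput = 1000 * (1 - 14/100) = 860 Mbps
File size in Mb = 634 * 8 = 5072 Mb
Time = 5072 / 860
Time = 5.8977 seconds


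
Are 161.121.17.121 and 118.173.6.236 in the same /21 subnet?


Mask: 255.255.248.0
161.121.17.121 AND mask = 161.121.16.0
118.173.6.236 AND mask = 118.173.0.0
No, different subnets (161.121.16.0 vs 118.173.0.0)


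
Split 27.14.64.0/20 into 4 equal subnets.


New prefix = 20 + 2 = 22
Each subnet has 1024 addresses
  27.14.64.0/22
  27.14.68.0/22
  27.14.72.0/22
  27.14.76.0/22
Subnets: 27.14.64.0/22, 27.14.68.0/22, 27.14.72.0/22, 27.14.76.0/22


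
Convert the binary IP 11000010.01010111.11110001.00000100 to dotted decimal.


11000010 = 194
01010111 = 87
11110001 = 241
00000100 = 4
IP: 194.87.241.4


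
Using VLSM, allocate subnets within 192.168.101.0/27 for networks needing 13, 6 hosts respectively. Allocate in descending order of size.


13 hosts -> /28 (14 usable): 192.168.101.0/28
6 hosts -> /29 (6 usable): 192.168.101.16/29
Allocation: 192.168.101.0/28 (13 hosts, 14 usable); 192.168.101.16/29 (6 hosts, 6 usable)


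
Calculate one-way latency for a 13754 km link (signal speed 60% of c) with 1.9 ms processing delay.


Speed = 0.6 * 3e5 km/s = 180000 km/s
Propagation delay = 13754 / 180000 = 0.0764 s = 76.4111 ms
Processing delay = 1.9 ms
Total one-way latency = 78.3111 ms


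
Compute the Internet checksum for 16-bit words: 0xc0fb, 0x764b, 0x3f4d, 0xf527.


Sum all words (with carry folding):
+ 0xc0fb = 0xc0fb
+ 0x764b = 0x3747
+ 0x3f4d = 0x7694
+ 0xf527 = 0x6bbc
One's complement: ~0x6bbc
Checksum = 0x9443


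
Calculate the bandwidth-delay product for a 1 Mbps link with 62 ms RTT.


BDP = bandwidth * RTT
= 1 Mbps * 62 ms
= 1 * 1e6 * 62 / 1000 bits
= 62000 bits
= 7750 bytes
= 7.5684 KB
BDP = 62000 bits (7750 bytes)


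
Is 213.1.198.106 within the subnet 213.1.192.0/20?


Subnet network: 213.1.192.0
Test IP AND mask: 213.1.192.0
Yes, 213.1.198.106 is in 213.1.192.0/20


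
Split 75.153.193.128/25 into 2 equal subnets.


New prefix = 25 + 1 = 26
Each subnet has 64 addresses
  75.153.193.128/26
  75.153.193.192/26
Subnets: 75.153.193.128/26, 75.153.193.192/26


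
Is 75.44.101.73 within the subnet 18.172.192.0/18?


Subnet network: 18.172.192.0
Test IP AND mask: 75.44.64.0
No, 75.44.101.73 is not in 18.172.192.0/18


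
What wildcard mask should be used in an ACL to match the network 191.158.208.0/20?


Subnet mask: 255.255.240.0
Wildcard = 255.255.255.255 - subnet mask
255 - 255 = 0
255 - 255 = 0
255 - 240 = 15
255 - 0 = 255
Wildcard: 0.0.15.255


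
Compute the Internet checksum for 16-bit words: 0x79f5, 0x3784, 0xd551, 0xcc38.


Sum all words (with carry folding):
+ 0x79f5 = 0x79f5
+ 0x3784 = 0xb179
+ 0xd551 = 0x86cb
+ 0xcc38 = 0x5304
One's complement: ~0x5304
Checksum = 0xacfb


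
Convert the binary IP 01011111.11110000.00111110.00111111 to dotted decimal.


01011111 = 95
11110000 = 240
00111110 = 62
00111111 = 63
IP: 95.240.62.63


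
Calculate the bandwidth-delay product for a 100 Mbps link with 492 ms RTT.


BDP = bandwidth * RTT
= 100 Mbps * 492 ms
= 100 * 1e6 * 492 / 1000 bits
= 49200000 bits
= 6150000 bytes
= 6005.8594 KB
BDP = 49200000 bits (6150000 bytes)


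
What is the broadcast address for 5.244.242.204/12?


Network: 5.240.0.0/12
Host bits = 20
Set all host bits to 1:
Broadcast: 5.255.255.255


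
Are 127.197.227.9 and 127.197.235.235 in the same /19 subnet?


Mask: 255.255.224.0
127.197.227.9 AND mask = 127.197.224.0
127.197.235.235 AND mask = 127.197.224.0
Yes, same subnet (127.197.224.0)


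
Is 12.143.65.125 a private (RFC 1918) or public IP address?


RFC 1918 private ranges:
  10.0.0.0/8 (10.0.0.0 - 10.255.255.255)
  172.16.0.0/12 (172.16.0.0 - 172.31.255.255)
  192.168.0.0/16 (192.168.0.0 - 192.168.255.255)
Public (not in any RFC 1918 range)


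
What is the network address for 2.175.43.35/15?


IP:   00000010.10101111.00101011.00100011
Mask: 11111111.11111110.00000000.00000000
AND operation:
Net:  00000010.10101110.00000000.00000000
Network: 2.174.0.0/15


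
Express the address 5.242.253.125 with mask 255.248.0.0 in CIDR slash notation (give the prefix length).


Binary: 11111111.11111000.00000000.00000000
Count leading 1s
Prefix: /13


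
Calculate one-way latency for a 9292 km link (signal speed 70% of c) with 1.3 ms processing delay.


Speed = 0.7 * 3e5 km/s = 210000 km/s
Propagation delay = 9292 / 210000 = 0.0442 s = 44.2476 ms
Processing delay = 1.3 ms
Total one-way latency = 45.5476 ms


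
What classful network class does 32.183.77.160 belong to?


First octet: 32
Binary: 00100000
0xxxxxxx -> Class A (1-126)
Class A, default mask 255.0.0.0 (/8)


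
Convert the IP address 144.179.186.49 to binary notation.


144 = 10010000
179 = 10110011
186 = 10111010
49 = 00110001
Binary: 10010000.10110011.10111010.00110001


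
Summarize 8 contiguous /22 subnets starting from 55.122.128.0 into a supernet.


Original prefix: /22
Number of subnets: 8 = 2^3
New prefix = 22 - 3 = 19
Supernet: 55.122.128.0/19


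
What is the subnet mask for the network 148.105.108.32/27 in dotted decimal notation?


/27 means 27 network bits, 5 host bits
Binary: 11111111111111111111111111100000
Mask: 255.255.255.224


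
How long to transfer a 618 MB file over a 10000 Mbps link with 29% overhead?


Effective throughput = 10000 * (1 - 29/100) = 7100 Mbps
File size in Mb = 618 * 8 = 4944 Mb
Time = 4944 / 7100
Time = 0.6963 seconds


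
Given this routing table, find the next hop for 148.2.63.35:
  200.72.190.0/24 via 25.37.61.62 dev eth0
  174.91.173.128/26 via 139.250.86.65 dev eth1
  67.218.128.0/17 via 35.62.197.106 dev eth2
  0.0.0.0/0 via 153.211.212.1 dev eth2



Longest prefix match for 148.2.63.35:
  /24 200.72.190.0: no
  /26 174.91.173.128: no
  /17 67.218.128.0: no
  /0 0.0.0.0: MATCH
Selected: next-hop 153.211.212.1 via eth2 (matched /0)


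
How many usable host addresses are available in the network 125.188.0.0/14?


Host bits = 32 - 14 = 18
Total addresses = 2^18 = 262144
Usable = total - 2 (network and broadcast)
Usable hosts: 262142


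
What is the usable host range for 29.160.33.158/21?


Network: 29.160.32.0
Broadcast: 29.160.39.255
First usable = network + 1
Last usable = broadcast - 1
Range: 29.160.32.1 to 29.160.39.254


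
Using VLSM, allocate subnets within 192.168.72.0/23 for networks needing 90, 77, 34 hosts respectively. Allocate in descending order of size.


90 hosts -> /25 (126 usable): 192.168.72.0/25
77 hosts -> /25 (126 usable): 192.168.72.128/25
34 hosts -> /26 (62 usable): 192.168.73.0/26
Allocation: 192.168.72.0/25 (90 hosts, 126 usable); 192.168.72.128/25 (77 hosts, 126 usable); 192.168.73.0/26 (34 hosts, 62 usable)


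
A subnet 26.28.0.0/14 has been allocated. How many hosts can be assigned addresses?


Host bits = 32 - 14 = 18
Total addresses = 2^18 = 262144
Usable = total - 2 (network and broadcast)
Usable hosts: 262142


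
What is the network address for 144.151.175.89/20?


IP:   10010000.10010111.10101111.01011001
Mask: 11111111.11111111.11110000.00000000
AND operation:
Net:  10010000.10010111.10100000.00000000
Network: 144.151.160.0/20


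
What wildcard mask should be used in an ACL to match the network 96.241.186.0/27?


Subnet mask: 255.255.255.224
Wildcard = 255.255.255.255 - subnet mask
255 - 255 = 0
255 - 255 = 0
255 - 255 = 0
255 - 224 = 31
Wildcard: 0.0.0.31


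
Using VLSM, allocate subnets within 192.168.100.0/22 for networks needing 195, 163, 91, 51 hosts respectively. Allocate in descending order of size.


195 hosts -> /24 (254 usable): 192.168.100.0/24
163 hosts -> /24 (254 usable): 192.168.101.0/24
91 hosts -> /25 (126 usable): 192.168.102.0/25
51 hosts -> /26 (62 usable): 192.168.102.128/26
Allocation: 192.168.100.0/24 (195 hosts, 254 usable); 192.168.101.0/24 (163 hosts, 254 usable); 192.168.102.0/25 (91 hosts, 126 usable); 192.168.102.128/26 (51 hosts, 62 usable)


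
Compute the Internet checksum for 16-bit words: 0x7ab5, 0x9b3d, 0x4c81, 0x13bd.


Sum all words (with carry folding):
+ 0x7ab5 = 0x7ab5
+ 0x9b3d = 0x15f3
+ 0x4c81 = 0x6274
+ 0x13bd = 0x7631
One's complement: ~0x7631
Checksum = 0x89ce


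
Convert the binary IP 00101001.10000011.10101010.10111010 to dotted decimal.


00101001 = 41
10000011 = 131
10101010 = 170
10111010 = 186
IP: 41.131.170.186


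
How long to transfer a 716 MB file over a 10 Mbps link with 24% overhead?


Effective throughput = 10 * (1 - 24/100) = 7.6 Mbps
File size in Mb = 716 * 8 = 5728 Mb
Time = 5728 / 7.6
Time = 753.6842 seconds


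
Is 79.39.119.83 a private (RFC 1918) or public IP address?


RFC 1918 private ranges:
  10.0.0.0/8 (10.0.0.0 - 10.255.255.255)
  172.16.0.0/12 (172.16.0.0 - 172.31.255.255)
  192.168.0.0/16 (192.168.0.0 - 192.168.255.255)
Public (not in any RFC 1918 range)


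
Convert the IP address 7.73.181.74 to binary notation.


7 = 00000111
73 = 01001001
181 = 10110101
74 = 01001010
Binary: 00000111.01001001.10110101.01001010


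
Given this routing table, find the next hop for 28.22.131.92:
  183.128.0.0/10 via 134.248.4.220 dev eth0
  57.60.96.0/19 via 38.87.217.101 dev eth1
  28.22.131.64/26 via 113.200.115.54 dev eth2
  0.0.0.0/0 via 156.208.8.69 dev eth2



Longest prefix match for 28.22.131.92:
  /10 183.128.0.0: no
  /19 57.60.96.0: no
  /26 28.22.131.64: MATCH
  /0 0.0.0.0: MATCH
Selected: next-hop 113.200.115.54 via eth2 (matched /26)


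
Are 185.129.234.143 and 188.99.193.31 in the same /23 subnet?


Mask: 255.255.254.0
185.129.234.143 AND mask = 185.129.234.0
188.99.193.31 AND mask = 188.99.192.0
No, different subnets (185.129.234.0 vs 188.99.192.0)


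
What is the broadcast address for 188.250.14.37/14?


Network: 188.248.0.0/14
Host bits = 18
Set all host bits to 1:
Broadcast: 188.251.255.255


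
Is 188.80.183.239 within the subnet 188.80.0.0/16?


Subnet network: 188.80.0.0
Test IP AND mask: 188.80.0.0
Yes, 188.80.183.239 is in 188.80.0.0/16


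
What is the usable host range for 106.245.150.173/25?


Network: 106.245.150.128
Broadcast: 106.245.150.255
First usable = network + 1
Last usable = broadcast - 1
Range: 106.245.150.129 to 106.245.150.254


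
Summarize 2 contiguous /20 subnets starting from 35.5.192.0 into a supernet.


Original prefix: /20
Number of subnets: 2 = 2^1
New prefix = 20 - 1 = 19
Supernet: 35.5.192.0/19


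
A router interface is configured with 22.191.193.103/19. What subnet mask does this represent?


/19 means 19 network bits, 13 host bits
Binary: 11111111111111111110000000000000
Mask: 255.255.224.0


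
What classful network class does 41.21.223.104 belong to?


First octet: 41
Binary: 00101001
0xxxxxxx -> Class A (1-126)
Class A, default mask 255.0.0.0 (/8)


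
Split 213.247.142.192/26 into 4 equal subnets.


New prefix = 26 + 2 = 28
Each subnet has 16 addresses
  213.247.142.192/28
  213.247.142.208/28
  213.247.142.224/28
  213.247.142.240/28
Subnets: 213.247.142.192/28, 213.247.142.208/28, 213.247.142.224/28, 213.247.142.240/28


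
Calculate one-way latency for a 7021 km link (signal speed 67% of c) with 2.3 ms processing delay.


Speed = 0.67 * 3e5 km/s = 201000 km/s
Propagation delay = 7021 / 201000 = 0.0349 s = 34.9303 ms
Processing delay = 2.3 ms
Total one-way latency = 37.2303 ms


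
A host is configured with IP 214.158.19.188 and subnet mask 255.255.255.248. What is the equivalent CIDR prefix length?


Binary: 11111111.11111111.11111111.11111000
Count leading 1s
Prefix: /29


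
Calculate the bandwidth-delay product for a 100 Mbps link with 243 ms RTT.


BDP = bandwidth * RTT
= 100 Mbps * 243 ms
= 100 * 1e6 * 243 / 1000 bits
= 24300000 bits
= 3037500 bytes
= 2966.3086 KB
BDP = 24300000 bits (3037500 bytes)


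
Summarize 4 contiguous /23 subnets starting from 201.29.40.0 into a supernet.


Original prefix: /23
Number of subnets: 4 = 2^2
New prefix = 23 - 2 = 21
Supernet: 201.29.40.0/21


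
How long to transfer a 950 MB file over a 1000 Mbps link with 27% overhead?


Effective throughput = 1000 * (1 - 27/100) = 730 Mbps
File size in Mb = 950 * 8 = 7600 Mb
Time = 7600 / 730
Time = 10.411 seconds


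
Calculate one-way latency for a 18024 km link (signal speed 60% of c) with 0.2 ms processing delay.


Speed = 0.6 * 3e5 km/s = 180000 km/s
Propagation delay = 18024 / 180000 = 0.1001 s = 100.1333 ms
Processing delay = 0.2 ms
Total one-way latency = 100.3333 ms


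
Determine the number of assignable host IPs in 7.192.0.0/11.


Host bits = 32 - 11 = 21
Total addresses = 2^21 = 2097152
Usable = total - 2 (network and broadcast)
Usable hosts: 2097150


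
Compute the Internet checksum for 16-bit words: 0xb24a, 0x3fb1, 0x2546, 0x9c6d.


Sum all words (with carry folding):
+ 0xb24a = 0xb24a
+ 0x3fb1 = 0xf1fb
+ 0x2546 = 0x1742
+ 0x9c6d = 0xb3af
One's complement: ~0xb3af
Checksum = 0x4c50


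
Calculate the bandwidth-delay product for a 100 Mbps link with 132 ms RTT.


BDP = bandwidth * RTT
= 100 Mbps * 132 ms
= 100 * 1e6 * 132 / 1000 bits
= 13200000 bits
= 1650000 bytes
= 1611.3281 KB
BDP = 13200000 bits (1650000 bytes)


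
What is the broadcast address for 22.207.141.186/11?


Network: 22.192.0.0/11
Host bits = 21
Set all host bits to 1:
Broadcast: 22.223.255.255


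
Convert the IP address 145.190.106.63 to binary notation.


145 = 10010001
190 = 10111110
106 = 01101010
63 = 00111111
Binary: 10010001.10111110.01101010.00111111


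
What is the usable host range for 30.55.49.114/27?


Network: 30.55.49.96
Broadcast: 30.55.49.127
First usable = network + 1
Last usable = broadcast - 1
Range: 30.55.49.97 to 30.55.49.126


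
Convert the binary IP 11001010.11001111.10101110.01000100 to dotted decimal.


11001010 = 202
11001111 = 207
10101110 = 174
01000100 = 68
IP: 202.207.174.68


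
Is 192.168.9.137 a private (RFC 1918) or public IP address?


RFC 1918 private ranges:
  10.0.0.0/8 (10.0.0.0 - 10.255.255.255)
  172.16.0.0/12 (172.16.0.0 - 172.31.255.255)
  192.168.0.0/16 (192.168.0.0 - 192.168.255.255)
Private (in 192.168.0.0/16)


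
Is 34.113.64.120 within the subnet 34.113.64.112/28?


Subnet network: 34.113.64.112
Test IP AND mask: 34.113.64.112
Yes, 34.113.64.120 is in 34.113.64.112/28


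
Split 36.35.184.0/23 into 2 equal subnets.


New prefix = 23 + 1 = 24
Each subnet has 256 addresses
  36.35.184.0/24
  36.35.185.0/24
Subnets: 36.35.184.0/24, 36.35.185.0/24


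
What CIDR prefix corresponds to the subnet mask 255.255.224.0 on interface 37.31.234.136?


Binary: 11111111.11111111.11100000.00000000
Count leading 1s
Prefix: /19


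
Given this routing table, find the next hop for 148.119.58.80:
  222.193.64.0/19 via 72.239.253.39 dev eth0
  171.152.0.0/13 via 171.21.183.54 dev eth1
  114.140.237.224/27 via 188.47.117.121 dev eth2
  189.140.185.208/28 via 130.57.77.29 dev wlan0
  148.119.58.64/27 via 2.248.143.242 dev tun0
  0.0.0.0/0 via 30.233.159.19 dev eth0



Longest prefix match for 148.119.58.80:
  /19 222.193.64.0: no
  /13 171.152.0.0: no
  /27 114.140.237.224: no
  /28 189.140.185.208: no
  /27 148.119.58.64: MATCH
  /0 0.0.0.0: MATCH
Selected: next-hop 2.248.143.242 via tun0 (matched /27)


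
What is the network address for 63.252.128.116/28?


IP:   00111111.11111100.10000000.01110100
Mask: 11111111.11111111.11111111.11110000
AND operation:
Net:  00111111.11111100.10000000.01110000
Network: 63.252.128.112/28


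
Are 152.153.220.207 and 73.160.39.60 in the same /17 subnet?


Mask: 255.255.128.0
152.153.220.207 AND mask = 152.153.128.0
73.160.39.60 AND mask = 73.160.0.0
No, different subnets (152.153.128.0 vs 73.160.0.0)


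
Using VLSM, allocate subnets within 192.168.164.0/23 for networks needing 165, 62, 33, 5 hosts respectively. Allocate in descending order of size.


165 hosts -> /24 (254 usable): 192.168.164.0/24
62 hosts -> /26 (62 usable): 192.168.165.0/26
33 hosts -> /26 (62 usable): 192.168.165.64/26
5 hosts -> /29 (6 usable): 192.168.165.128/29
Allocation: 192.168.164.0/24 (165 hosts, 254 usable); 192.168.165.0/26 (62 hosts, 62 usable); 192.168.165.64/26 (33 hosts, 62 usable); 192.168.165.128/29 (5 hosts, 6 usable)


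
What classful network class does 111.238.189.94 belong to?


First octet: 111
Binary: 01101111
0xxxxxxx -> Class A (1-126)
Class A, default mask 255.0.0.0 (/8)


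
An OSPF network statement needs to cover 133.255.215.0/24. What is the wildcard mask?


Subnet mask: 255.255.255.0
Wildcard = 255.255.255.255 - subnet mask
255 - 255 = 0
255 - 255 = 0
255 - 255 = 0
255 - 0 = 255
Wildcard: 0.0.0.255


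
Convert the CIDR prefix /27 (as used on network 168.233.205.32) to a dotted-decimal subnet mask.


/27 means 27 network bits, 5 host bits
Binary: 11111111111111111111111111100000
Mask: 255.255.255.224


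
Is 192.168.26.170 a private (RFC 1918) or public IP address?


RFC 1918 private ranges:
  10.0.0.0/8 (10.0.0.0 - 10.255.255.255)
  172.16.0.0/12 (172.16.0.0 - 172.31.255.255)
  192.168.0.0/16 (192.168.0.0 - 192.168.255.255)
Private (in 192.168.0.0/16)


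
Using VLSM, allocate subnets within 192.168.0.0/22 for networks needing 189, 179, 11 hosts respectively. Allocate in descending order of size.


189 hosts -> /24 (254 usable): 192.168.0.0/24
179 hosts -> /24 (254 usable): 192.168.1.0/24
11 hosts -> /28 (14 usable): 192.168.2.0/28
Allocation: 192.168.0.0/24 (189 hosts, 254 usable); 192.168.1.0/24 (179 hosts, 254 usable); 192.168.2.0/28 (11 hosts, 14 usable)


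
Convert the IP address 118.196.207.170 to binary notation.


118 = 01110110
196 = 11000100
207 = 11001111
170 = 10101010
Binary: 01110110.11000100.11001111.10101010


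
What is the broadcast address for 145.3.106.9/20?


Network: 145.3.96.0/20
Host bits = 12
Set all host bits to 1:
Broadcast: 145.3.111.255


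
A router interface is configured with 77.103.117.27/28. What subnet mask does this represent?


/28 means 28 network bits, 4 host bits
Binary: 11111111111111111111111111110000
Mask: 255.255.255.240


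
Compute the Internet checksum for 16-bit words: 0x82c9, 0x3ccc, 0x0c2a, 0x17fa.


Sum all words (with carry folding):
+ 0x82c9 = 0x82c9
+ 0x3ccc = 0xbf95
+ 0x0c2a = 0xcbbf
+ 0x17fa = 0xe3b9
One's complement: ~0xe3b9
Checksum = 0x1c46


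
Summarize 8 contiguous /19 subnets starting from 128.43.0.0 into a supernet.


Original prefix: /19
Number of subnets: 8 = 2^3
New prefix = 19 - 3 = 16
Supernet: 128.43.0.0/16


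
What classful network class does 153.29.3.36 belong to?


First octet: 153
Binary: 10011001
10xxxxxx -> Class B (128-191)
Class B, default mask 255.255.0.0 (/16)


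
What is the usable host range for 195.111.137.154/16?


Network: 195.111.0.0
Broadcast: 195.111.255.255
First usable = network + 1
Last usable = broadcast - 1
Range: 195.111.0.1 to 195.111.255.254


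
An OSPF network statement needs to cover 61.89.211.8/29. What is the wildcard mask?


Subnet mask: 255.255.255.248
Wildcard = 255.255.255.255 - subnet mask
255 - 255 = 0
255 - 255 = 0
255 - 255 = 0
255 - 248 = 7
Wildcard: 0.0.0.7


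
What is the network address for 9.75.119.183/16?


IP:   00001001.01001011.01110111.10110111
Mask: 11111111.11111111.00000000.00000000
AND operation:
Net:  00001001.01001011.00000000.00000000
Network: 9.75.0.0/16


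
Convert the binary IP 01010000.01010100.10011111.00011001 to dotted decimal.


01010000 = 80
01010100 = 84
10011111 = 159
00011001 = 25
IP: 80.84.159.25


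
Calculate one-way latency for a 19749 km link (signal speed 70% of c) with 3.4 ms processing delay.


Speed = 0.7 * 3e5 km/s = 210000 km/s
Propagation delay = 19749 / 210000 = 0.094 s = 94.0429 ms
Processing delay = 3.4 ms
Total one-way latency = 97.4429 ms


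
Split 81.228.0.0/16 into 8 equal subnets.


New prefix = 16 + 3 = 19
Each subnet has 8192 addresses
  81.228.0.0/19
  81.228.32.0/19
  81.228.64.0/19
  81.228.96.0/19
  81.228.128.0/19
  81.228.160.0/19
  81.228.192.0/19
  81.228.224.0/19
Subnets: 81.228.0.0/19, 81.228.32.0/19, 81.228.64.0/19, 81.228.96.0/19, 81.228.128.0/19, 81.228.160.0/19, 81.228.192.0/19, 81.228.224.0/19


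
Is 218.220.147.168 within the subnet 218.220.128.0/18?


Subnet network: 218.220.128.0
Test IP AND mask: 218.220.128.0
Yes, 218.220.147.168 is in 218.220.128.0/18


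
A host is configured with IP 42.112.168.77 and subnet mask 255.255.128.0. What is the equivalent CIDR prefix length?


Binary: 11111111.11111111.10000000.00000000
Count leading 1s
Prefix: /17


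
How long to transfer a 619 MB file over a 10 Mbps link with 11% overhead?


Effective throughput = 10 * (1 - 11/100) = 8.9 Mbps
File size in Mb = 619 * 8 = 4952 Mb
Time = 4952 / 8.9
Time = 556.4045 seconds


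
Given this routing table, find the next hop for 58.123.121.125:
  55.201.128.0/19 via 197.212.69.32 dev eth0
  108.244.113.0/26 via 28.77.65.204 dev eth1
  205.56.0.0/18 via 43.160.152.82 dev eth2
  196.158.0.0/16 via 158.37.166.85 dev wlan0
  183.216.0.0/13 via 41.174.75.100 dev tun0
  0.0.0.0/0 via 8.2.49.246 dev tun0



Longest prefix match for 58.123.121.125:
  /19 55.201.128.0: no
  /26 108.244.113.0: no
  /18 205.56.0.0: no
  /16 196.158.0.0: no
  /13 183.216.0.0: no
  /0 0.0.0.0: MATCH
Selected: next-hop 8.2.49.246 via tun0 (matched /0)


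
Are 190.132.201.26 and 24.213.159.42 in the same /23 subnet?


Mask: 255.255.254.0
190.132.201.26 AND mask = 190.132.200.0
24.213.159.42 AND mask = 24.213.158.0
No, different subnets (190.132.200.0 vs 24.213.158.0)


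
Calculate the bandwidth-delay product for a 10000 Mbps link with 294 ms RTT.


BDP = bandwidth * RTT
= 10000 Mbps * 294 ms
= 10000 * 1e6 * 294 / 1000 bits
= 2940000000 bits
= 367500000 bytes
= 358886.7188 KB
BDP = 2940000000 bits (367500000 bytes)


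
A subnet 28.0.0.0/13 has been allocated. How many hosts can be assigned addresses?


Host bits = 32 - 13 = 19
Total addresses = 2^19 = 524288
Usable = total - 2 (network and broadcast)
Usable hosts: 524286


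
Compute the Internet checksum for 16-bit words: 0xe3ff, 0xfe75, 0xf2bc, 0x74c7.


Sum all words (with carry folding):
+ 0xe3ff = 0xe3ff
+ 0xfe75 = 0xe275
+ 0xf2bc = 0xd532
+ 0x74c7 = 0x49fa
One's complement: ~0x49fa
Checksum = 0xb605


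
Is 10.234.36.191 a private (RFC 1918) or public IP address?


RFC 1918 private ranges:
  10.0.0.0/8 (10.0.0.0 - 10.255.255.255)
  172.16.0.0/12 (172.16.0.0 - 172.31.255.255)
  192.168.0.0/16 (192.168.0.0 - 192.168.255.255)
Private (in 10.0.0.0/8)


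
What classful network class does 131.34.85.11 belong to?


First octet: 131
Binary: 10000011
10xxxxxx -> Class B (128-191)
Class B, default mask 255.255.0.0 (/16)


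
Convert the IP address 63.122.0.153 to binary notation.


63 = 00111111
122 = 01111010
0 = 00000000
153 = 10011001
Binary: 00111111.01111010.00000000.10011001


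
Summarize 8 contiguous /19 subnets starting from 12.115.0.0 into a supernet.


Original prefix: /19
Number of subnets: 8 = 2^3
New prefix = 19 - 3 = 16
Supernet: 12.115.0.0/16


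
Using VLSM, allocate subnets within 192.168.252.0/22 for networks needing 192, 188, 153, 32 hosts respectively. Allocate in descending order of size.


192 hosts -> /24 (254 usable): 192.168.252.0/24
188 hosts -> /24 (254 usable): 192.168.253.0/24
153 hosts -> /24 (254 usable): 192.168.254.0/24
32 hosts -> /26 (62 usable): 192.168.255.0/26
Allocation: 192.168.252.0/24 (192 hosts, 254 usable); 192.168.253.0/24 (188 hosts, 254 usable); 192.168.254.0/24 (153 hosts, 254 usable); 192.168.255.0/26 (32 hosts, 62 usable)


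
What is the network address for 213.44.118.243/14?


IP:   11010101.00101100.01110110.11110011
Mask: 11111111.11111100.00000000.00000000
AND operation:
Net:  11010101.00101100.00000000.00000000
Network: 213.44.0.0/14


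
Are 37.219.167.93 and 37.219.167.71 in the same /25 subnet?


Mask: 255.255.255.128
37.219.167.93 AND mask = 37.219.167.0
37.219.167.71 AND mask = 37.219.167.0
Yes, same subnet (37.219.167.0)


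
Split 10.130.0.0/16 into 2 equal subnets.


New prefix = 16 + 1 = 17
Each subnet has 32768 addresses
  10.130.0.0/17
  10.130.128.0/17
Subnets: 10.130.0.0/17, 10.130.128.0/17


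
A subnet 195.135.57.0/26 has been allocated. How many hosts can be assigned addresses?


Host bits = 32 - 26 = 6
Total addresses = 2^6 = 64
Usable = total - 2 (network and broadcast)
Usable hosts: 62


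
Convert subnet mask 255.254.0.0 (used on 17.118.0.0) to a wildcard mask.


Subnet mask: 255.254.0.0
Wildcard = 255.255.255.255 - subnet mask
255 - 255 = 0
255 - 254 = 1
255 - 0 = 255
255 - 0 = 255
Wildcard: 0.1.255.255


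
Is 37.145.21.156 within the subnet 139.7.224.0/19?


Subnet network: 139.7.224.0
Test IP AND mask: 37.145.0.0
No, 37.145.21.156 is not in 139.7.224.0/19


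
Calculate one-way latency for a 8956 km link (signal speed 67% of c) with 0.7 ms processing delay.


Speed = 0.67 * 3e5 km/s = 201000 km/s
Propagation delay = 8956 / 201000 = 0.0446 s = 44.5572 ms
Processing delay = 0.7 ms
Total one-way latency = 45.2572 ms


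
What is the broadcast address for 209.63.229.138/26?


Network: 209.63.229.128/26
Host bits = 6
Set all host bits to 1:
Broadcast: 209.63.229.191


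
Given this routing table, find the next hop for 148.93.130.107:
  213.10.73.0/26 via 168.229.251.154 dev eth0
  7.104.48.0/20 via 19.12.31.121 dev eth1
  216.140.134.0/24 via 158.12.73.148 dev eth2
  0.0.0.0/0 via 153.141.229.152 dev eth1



Longest prefix match for 148.93.130.107:
  /26 213.10.73.0: no
  /20 7.104.48.0: no
  /24 216.140.134.0: no
  /0 0.0.0.0: MATCH
Selected: next-hop 153.141.229.152 via eth1 (matched /0)


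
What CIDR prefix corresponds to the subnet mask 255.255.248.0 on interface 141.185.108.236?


Binary: 11111111.11111111.11111000.00000000
Count leading 1s
Prefix: /21


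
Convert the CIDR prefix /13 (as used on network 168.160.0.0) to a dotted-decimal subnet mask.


/13 means 13 network bits, 19 host bits
Binary: 11111111111110000000000000000000
Mask: 255.248.0.0


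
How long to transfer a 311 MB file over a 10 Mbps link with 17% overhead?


Effective throughput = 10 * (1 - 17/100) = 8.3 Mbps
File size in Mb = 311 * 8 = 2488 Mb
Time = 2488 / 8.3
Time = 299.759 seconds


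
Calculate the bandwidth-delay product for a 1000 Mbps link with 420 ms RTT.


BDP = bandwidth * RTT
= 1000 Mbps * 420 ms
= 1000 * 1e6 * 420 / 1000 bits
= 420000000 bits
= 52500000 bytes
= 51269.5312 KB
BDP = 420000000 bits (52500000 bytes)


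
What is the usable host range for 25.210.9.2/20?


Network: 25.210.0.0
Broadcast: 25.210.15.255
First usable = network + 1
Last usable = broadcast - 1
Range: 25.210.0.1 to 25.210.15.254


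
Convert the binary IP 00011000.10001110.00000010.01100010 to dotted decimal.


00011000 = 24
10001110 = 142
00000010 = 2
01100010 = 98
IP: 24.142.2.98


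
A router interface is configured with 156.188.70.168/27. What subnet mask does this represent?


/27 means 27 network bits, 5 host bits
Binary: 11111111111111111111111111100000
Mask: 255.255.255.224


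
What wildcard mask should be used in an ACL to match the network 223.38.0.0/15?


Subnet mask: 255.254.0.0
Wildcard = 255.255.255.255 - subnet mask
255 - 255 = 0
255 - 254 = 1
255 - 0 = 255
255 - 0 = 255
Wildcard: 0.1.255.255


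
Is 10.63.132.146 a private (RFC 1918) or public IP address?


RFC 1918 private ranges:
  10.0.0.0/8 (10.0.0.0 - 10.255.255.255)
  172.16.0.0/12 (172.16.0.0 - 172.31.255.255)
  192.168.0.0/16 (192.168.0.0 - 192.168.255.255)
Private (in 10.0.0.0/8)


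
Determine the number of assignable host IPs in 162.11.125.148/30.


Host bits = 32 - 30 = 2
Total addresses = 2^2 = 4
Usable = total - 2 (network and broadcast)
Usable hosts: 2


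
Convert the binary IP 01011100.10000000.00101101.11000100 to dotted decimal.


01011100 = 92
10000000 = 128
00101101 = 45
11000100 = 196
IP: 92.128.45.196


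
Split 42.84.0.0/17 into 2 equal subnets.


New prefix = 17 + 1 = 18
Each subnet has 16384 addresses
  42.84.0.0/18
  42.84.64.0/18
Subnets: 42.84.0.0/18, 42.84.64.0/18


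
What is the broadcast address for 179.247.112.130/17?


Network: 179.247.0.0/17
Host bits = 15
Set all host bits to 1:
Broadcast: 179.247.127.255


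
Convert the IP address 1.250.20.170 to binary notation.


1 = 00000001
250 = 11111010
20 = 00010100
170 = 10101010
Binary: 00000001.11111010.00010100.10101010


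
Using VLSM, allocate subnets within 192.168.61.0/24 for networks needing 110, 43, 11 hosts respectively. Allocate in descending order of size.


110 hosts -> /25 (126 usable): 192.168.61.0/25
43 hosts -> /26 (62 usable): 192.168.61.128/26
11 hosts -> /28 (14 usable): 192.168.61.192/28
Allocation: 192.168.61.0/25 (110 hosts, 126 usable); 192.168.61.128/26 (43 hosts, 62 usable); 192.168.61.192/28 (11 hosts, 14 usable)


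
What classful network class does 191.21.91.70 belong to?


First octet: 191
Binary: 10111111
10xxxxxx -> Class B (128-191)
Class B, default mask 255.255.0.0 (/16)


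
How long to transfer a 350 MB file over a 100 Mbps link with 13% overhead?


Effective throughput = 100 * (1 - 13/100) = 87 Mbps
File size in Mb = 350 * 8 = 2800 Mb
Time = 2800 / 87
Time = 32.1839 seconds


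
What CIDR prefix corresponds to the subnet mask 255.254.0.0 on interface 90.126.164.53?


Binary: 11111111.11111110.00000000.00000000
Count leading 1s
Prefix: /15


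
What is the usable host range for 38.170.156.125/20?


Network: 38.170.144.0
Broadcast: 38.170.159.255
First usable = network + 1
Last usable = broadcast - 1
Range: 38.170.144.1 to 38.170.159.254


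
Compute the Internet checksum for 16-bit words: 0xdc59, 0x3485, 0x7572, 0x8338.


Sum all words (with carry folding):
+ 0xdc59 = 0xdc59
+ 0x3485 = 0x10df
+ 0x7572 = 0x8651
+ 0x8338 = 0x098a
One's complement: ~0x098a
Checksum = 0xf675


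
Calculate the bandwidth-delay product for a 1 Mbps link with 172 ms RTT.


BDP = bandwidth * RTT
= 1 Mbps * 172 ms
= 1 * 1e6 * 172 / 1000 bits
= 172000 bits
= 21500 bytes
= 20.9961 KB
BDP = 172000 bits (21500 bytes)


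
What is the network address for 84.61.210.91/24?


IP:   01010100.00111101.11010010.01011011
Mask: 11111111.11111111.11111111.00000000
AND operation:
Net:  01010100.00111101.11010010.00000000
Network: 84.61.210.0/24


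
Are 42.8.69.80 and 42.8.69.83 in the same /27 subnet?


Mask: 255.255.255.224
42.8.69.80 AND mask = 42.8.69.64
42.8.69.83 AND mask = 42.8.69.64
Yes, same subnet (42.8.69.64)


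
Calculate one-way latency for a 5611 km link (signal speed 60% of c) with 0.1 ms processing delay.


Speed = 0.6 * 3e5 km/s = 180000 km/s
Propagation delay = 5611 / 180000 = 0.0312 s = 31.1722 ms
Processing delay = 0.1 ms
Total one-way latency = 31.2722 ms


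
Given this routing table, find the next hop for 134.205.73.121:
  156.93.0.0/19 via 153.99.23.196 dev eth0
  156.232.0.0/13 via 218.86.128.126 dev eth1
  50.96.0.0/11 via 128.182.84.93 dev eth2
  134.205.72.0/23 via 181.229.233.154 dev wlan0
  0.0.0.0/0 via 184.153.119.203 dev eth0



Longest prefix match for 134.205.73.121:
  /19 156.93.0.0: no
  /13 156.232.0.0: no
  /11 50.96.0.0: no
  /23 134.205.72.0: MATCH
  /0 0.0.0.0: MATCH
Selected: next-hop 181.229.233.154 via wlan0 (matched /23)


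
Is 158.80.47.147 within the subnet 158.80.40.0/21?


Subnet network: 158.80.40.0
Test IP AND mask: 158.80.40.0
Yes, 158.80.47.147 is in 158.80.40.0/21


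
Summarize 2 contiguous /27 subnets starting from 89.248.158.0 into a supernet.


Original prefix: /27
Number of subnets: 2 = 2^1
New prefix = 27 - 1 = 26
Supernet: 89.248.158.0/26


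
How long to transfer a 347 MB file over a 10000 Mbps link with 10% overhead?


Effective throughput = 10000 * (1 - 10/100) = 9000 Mbps
File size in Mb = 347 * 8 = 2776 Mb
Time = 2776 / 9000
Time = 0.3084 seconds


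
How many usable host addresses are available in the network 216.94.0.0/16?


Host bits = 32 - 16 = 16
Total addresses = 2^16 = 65536
Usable = total - 2 (network and broadcast)
Usable hosts: 65534


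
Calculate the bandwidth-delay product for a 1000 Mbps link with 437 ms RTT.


BDP = bandwidth * RTT
= 1000 Mbps * 437 ms
= 1000 * 1e6 * 437 / 1000 bits
= 437000000 bits
= 54625000 bytes
= 53344.7266 KB
BDP = 437000000 bits (54625000 bytes)


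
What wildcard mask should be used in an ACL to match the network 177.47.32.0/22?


Subnet mask: 255.255.252.0
Wildcard = 255.255.255.255 - subnet mask
255 - 255 = 0
255 - 255 = 0
255 - 252 = 3
255 - 0 = 255
Wildcard: 0.0.3.255


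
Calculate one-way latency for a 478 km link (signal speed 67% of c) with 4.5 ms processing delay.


Speed = 0.67 * 3e5 km/s = 201000 km/s
Propagation delay = 478 / 201000 = 0.0024 s = 2.3781 ms
Processing delay = 4.5 ms
Total one-way latency = 6.8781 ms


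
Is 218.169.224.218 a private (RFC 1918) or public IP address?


RFC 1918 private ranges:
  10.0.0.0/8 (10.0.0.0 - 10.255.255.255)
  172.16.0.0/12 (172.16.0.0 - 172.31.255.255)
  192.168.0.0/16 (192.168.0.0 - 192.168.255.255)
Public (not in any RFC 1918 range)


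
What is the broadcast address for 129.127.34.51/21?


Network: 129.127.32.0/21
Host bits = 11
Set all host bits to 1:
Broadcast: 129.127.39.255


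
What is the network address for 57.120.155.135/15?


IP:   00111001.01111000.10011011.10000111
Mask: 11111111.11111110.00000000.00000000
AND operation:
Net:  00111001.01111000.00000000.00000000
Network: 57.120.0.0/15


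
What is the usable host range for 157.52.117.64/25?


Network: 157.52.117.0
Broadcast: 157.52.117.127
First usable = network + 1
Last usable = broadcast - 1
Range: 157.52.117.1 to 157.52.117.126


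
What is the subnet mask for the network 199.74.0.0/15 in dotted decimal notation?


/15 means 15 network bits, 17 host bits
Binary: 11111111111111100000000000000000
Mask: 255.254.0.0


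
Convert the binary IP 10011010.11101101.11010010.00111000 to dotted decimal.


10011010 = 154
11101101 = 237
11010010 = 210
00111000 = 56
IP: 154.237.210.56


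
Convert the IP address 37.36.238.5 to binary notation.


37 = 00100101
36 = 00100100
238 = 11101110
5 = 00000101
Binary: 00100101.00100100.11101110.00000101


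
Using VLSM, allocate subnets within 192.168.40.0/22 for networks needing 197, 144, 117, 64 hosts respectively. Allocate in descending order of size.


197 hosts -> /24 (254 usable): 192.168.40.0/24
144 hosts -> /24 (254 usable): 192.168.41.0/24
117 hosts -> /25 (126 usable): 192.168.42.0/25
64 hosts -> /25 (126 usable): 192.168.42.128/25
Allocation: 192.168.40.0/24 (197 hosts, 254 usable); 192.168.41.0/24 (144 hosts, 254 usable); 192.168.42.0/25 (117 hosts, 126 usable); 192.168.42.128/25 (64 hosts, 126 usable)


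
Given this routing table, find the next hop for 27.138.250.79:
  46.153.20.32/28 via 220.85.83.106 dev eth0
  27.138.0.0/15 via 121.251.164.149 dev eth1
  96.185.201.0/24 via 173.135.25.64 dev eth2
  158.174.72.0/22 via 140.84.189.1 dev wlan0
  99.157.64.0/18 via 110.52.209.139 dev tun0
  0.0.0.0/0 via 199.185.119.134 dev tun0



Longest prefix match for 27.138.250.79:
  /28 46.153.20.32: no
  /15 27.138.0.0: MATCH
  /24 96.185.201.0: no
  /22 158.174.72.0: no
  /18 99.157.64.0: no
  /0 0.0.0.0: MATCH
Selected: next-hop 121.251.164.149 via eth1 (matched /15)


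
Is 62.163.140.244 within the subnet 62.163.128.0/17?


Subnet network: 62.163.128.0
Test IP AND mask: 62.163.128.0
Yes, 62.163.140.244 is in 62.163.128.0/17


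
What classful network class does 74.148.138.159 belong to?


First octet: 74
Binary: 01001010
0xxxxxxx -> Class A (1-126)
Class A, default mask 255.0.0.0 (/8)


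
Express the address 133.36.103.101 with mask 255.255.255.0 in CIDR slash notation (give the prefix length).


Binary: 11111111.11111111.11111111.00000000
Count leading 1s
Prefix: /24


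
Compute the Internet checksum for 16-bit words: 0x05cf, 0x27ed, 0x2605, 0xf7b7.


Sum all words (with carry folding):
+ 0x05cf = 0x05cf
+ 0x27ed = 0x2dbc
+ 0x2605 = 0x53c1
+ 0xf7b7 = 0x4b79
One's complement: ~0x4b79
Checksum = 0xb486


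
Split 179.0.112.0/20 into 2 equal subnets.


New prefix = 20 + 1 = 21
Each subnet has 2048 addresses
  179.0.112.0/21
  179.0.120.0/21
Subnets: 179.0.112.0/21, 179.0.120.0/21


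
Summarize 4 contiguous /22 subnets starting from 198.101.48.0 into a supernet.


Original prefix: /22
Number of subnets: 4 = 2^2
New prefix = 22 - 2 = 20
Supernet: 198.101.48.0/20


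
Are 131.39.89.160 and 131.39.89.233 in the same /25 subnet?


Mask: 255.255.255.128
131.39.89.160 AND mask = 131.39.89.128
131.39.89.233 AND mask = 131.39.89.128
Yes, same subnet (131.39.89.128)


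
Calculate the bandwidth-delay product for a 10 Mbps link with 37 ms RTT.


BDP = bandwidth * RTT
= 10 Mbps * 37 ms
= 10 * 1e6 * 37 / 1000 bits
= 370000 bits
= 46250 bytes
= 45.166 KB
BDP = 370000 bits (46250 bytes)


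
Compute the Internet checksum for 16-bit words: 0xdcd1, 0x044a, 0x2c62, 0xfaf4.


Sum all words (with carry folding):
+ 0xdcd1 = 0xdcd1
+ 0x044a = 0xe11b
+ 0x2c62 = 0x0d7e
+ 0xfaf4 = 0x0873
One's complement: ~0x0873
Checksum = 0xf78c


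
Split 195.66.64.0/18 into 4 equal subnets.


New prefix = 18 + 2 = 20
Each subnet has 4096 addresses
  195.66.64.0/20
  195.66.80.0/20
  195.66.96.0/20
  195.66.112.0/20
Subnets: 195.66.64.0/20, 195.66.80.0/20, 195.66.96.0/20, 195.66.112.0/20


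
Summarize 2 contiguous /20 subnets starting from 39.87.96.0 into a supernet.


Original prefix: /20
Number of subnets: 2 = 2^1
New prefix = 20 - 1 = 19
Supernet: 39.87.96.0/19


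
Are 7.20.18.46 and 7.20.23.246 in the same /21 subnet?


Mask: 255.255.248.0
7.20.18.46 AND mask = 7.20.16.0
7.20.23.246 AND mask = 7.20.16.0
Yes, same subnet (7.20.16.0)


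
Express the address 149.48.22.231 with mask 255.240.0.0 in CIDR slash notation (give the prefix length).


Binary: 11111111.11110000.00000000.00000000
Count leading 1s
Prefix: /12


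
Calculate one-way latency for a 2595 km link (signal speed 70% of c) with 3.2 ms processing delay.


Speed = 0.7 * 3e5 km/s = 210000 km/s
Propagation delay = 2595 / 210000 = 0.0124 s = 12.3571 ms
Processing delay = 3.2 ms
Total one-way latency = 15.5571 ms


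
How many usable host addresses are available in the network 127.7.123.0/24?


Host bits = 32 - 24 = 8
Total addresses = 2^8 = 256
Usable = total - 2 (network and broadcast)
Usable hosts: 254
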